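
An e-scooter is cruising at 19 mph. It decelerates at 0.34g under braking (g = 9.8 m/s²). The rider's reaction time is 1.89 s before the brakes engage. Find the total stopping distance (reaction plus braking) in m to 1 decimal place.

Total stopping distance ≈ 26.9 m

19 mph × 0.44704 = 8.4938 m/s.
a = 0.34 × 9.8 = 3.332 m/s².
Reaction distance = v·t_r = 8.4938 × 1.89 = 16.053 m.
Braking distance = v²/(2a) = 8.4938² / (2 × 3.332) = 72.145 / 6.664 = 10.826 m.
Total = 16.053 + 10.826 = 26.879 m.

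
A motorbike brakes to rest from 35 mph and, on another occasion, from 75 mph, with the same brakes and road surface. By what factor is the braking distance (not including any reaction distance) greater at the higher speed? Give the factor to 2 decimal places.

Factor ≈ 4.59

Braking distance d = v²/(2a), so with a fixed, d ∝ v².
Factor = (75/35)² = 2.1429² = 4.5920.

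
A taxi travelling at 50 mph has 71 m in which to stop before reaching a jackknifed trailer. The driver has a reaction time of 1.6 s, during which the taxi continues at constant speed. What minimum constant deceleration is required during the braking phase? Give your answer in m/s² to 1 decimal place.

Required deceleration ≈ 7.1 m/s²

50 mph × 0.44704 = 22.3520 m/s.
Distance covered during reaction = 22.3520 × 1.6 = 35.763 m.
Distance available for braking: 71 − 35.763 = 35.237 m.
v² = 2a·d ⇒ a = v²/(2d) = 22.3520² / (2 × 35.237) = 499.612 / 70.474 = 7.0893 m/s².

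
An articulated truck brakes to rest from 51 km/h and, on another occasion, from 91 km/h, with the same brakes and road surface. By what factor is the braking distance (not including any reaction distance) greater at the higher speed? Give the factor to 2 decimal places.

Braking distance d = v²/(2a), so with a fixed, d ∝ v².
Factor = (91/51)² = 1.7843² = 3.1837.

Factor ≈ 3.18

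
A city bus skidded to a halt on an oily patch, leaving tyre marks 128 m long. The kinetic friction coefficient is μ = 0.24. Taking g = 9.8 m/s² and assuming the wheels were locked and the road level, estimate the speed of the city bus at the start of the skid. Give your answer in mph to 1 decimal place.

Initial speed ≈ 54.9 mph

Deceleration a = μg = 0.24 × 9.8 = 2.352 m/s².
v = √(2a·d) = √(2 × 2.352 × 128) = √602.112 = 24.5380 m/s.
= 24.5380 ÷ 0.44704 = 54.890 mph.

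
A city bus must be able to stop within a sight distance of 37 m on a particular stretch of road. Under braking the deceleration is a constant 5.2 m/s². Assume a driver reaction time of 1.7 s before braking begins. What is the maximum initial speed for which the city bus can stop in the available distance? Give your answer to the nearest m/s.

Maximum speed ≈ 13 m/s

Stopping distance: v·t_r + v²/(2a) = 37 with t_r = 1.7 s and a = 5.200 m/s².
So v² + 17.680 v − 384.80 = 0.
Positive root: v = −a·t_r + √((a·t_r)² + 2a·d) = −8.840 + √(78.146 + 384.80) = 12.6762 m/s.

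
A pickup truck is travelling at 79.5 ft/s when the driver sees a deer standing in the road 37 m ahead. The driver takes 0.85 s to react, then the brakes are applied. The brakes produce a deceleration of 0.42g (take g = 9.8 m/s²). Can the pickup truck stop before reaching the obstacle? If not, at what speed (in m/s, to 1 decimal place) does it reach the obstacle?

79.5 ft/s × 0.3048 = 24.2316 m/s.
a = 0.42 × 9.8 = 4.116 m/s².
Reaction distance = 24.2316 × 0.85 = 20.597 m.
Braking distance needed to stop: v²/(2a) = 587.170 / 8.232 = 71.328 m, so total needed = 20.597 + 71.328 = 91.925 m > 37 m — it cannot stop.
Distance remaining when braking begins: 37 − 20.597 = 16.403 m.
v² = v₀² − 2a·d = 587.170 − 2 × 4.116 × 16.403 = 452.141 m²/s².
v = √452.141 = 21.264 m/s.

No — it strikes the obstacle at 21.3 m/s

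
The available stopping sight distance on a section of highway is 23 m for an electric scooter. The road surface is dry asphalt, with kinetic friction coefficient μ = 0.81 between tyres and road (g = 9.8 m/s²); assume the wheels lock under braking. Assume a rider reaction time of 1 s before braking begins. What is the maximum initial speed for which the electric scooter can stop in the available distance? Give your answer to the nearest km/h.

a = μg = 0.81 × 9.8 = 7.938 m/s².
Stopping distance: v·t_r + v²/(2a) = 23 with t_r = 1 s and a = 7.938 m/s².
So v² + 15.876 v − 365.15 = 0.
Positive root: v = −a·t_r + √((a·t_r)² + 2a·d) = −7.938 + √(63.012 + 365.15) = 12.7541 m/s.
12.7541 m/s × 3.6 = 45.915 km/h.

Maximum speed ≈ 46 km/h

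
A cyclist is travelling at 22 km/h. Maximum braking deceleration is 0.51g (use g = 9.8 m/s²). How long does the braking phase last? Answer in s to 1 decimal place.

Braking time ≈ 1.2 s

22 km/h ÷ 3.6 = 6.1111 m/s.
a = 0.51 × 9.8 = 4.998 m/s².
Braking time = v/a = 6.1111 / 4.998 = 1.223 s.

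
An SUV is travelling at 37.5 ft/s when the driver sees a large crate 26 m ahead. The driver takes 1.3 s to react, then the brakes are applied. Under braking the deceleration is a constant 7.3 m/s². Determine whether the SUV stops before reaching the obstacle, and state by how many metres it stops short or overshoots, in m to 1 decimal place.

Yes — it stops 2.2 m short of the obstacle

37.5 ft/s × 0.3048 = 11.4300 m/s.
Reaction distance = 11.4300 × 1.3 = 14.859 m.
Braking distance = v²/(2a) = 130.645 / 14.600 = 8.948 m.
Total stopping distance = 14.859 + 8.948 = 23.807 m, vs 26 m available — it stops with 26 − 23.807 = 2.193 m to spare.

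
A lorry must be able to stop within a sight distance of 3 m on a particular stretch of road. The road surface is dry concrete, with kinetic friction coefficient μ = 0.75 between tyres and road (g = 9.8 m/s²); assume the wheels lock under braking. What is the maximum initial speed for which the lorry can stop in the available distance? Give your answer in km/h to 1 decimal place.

Maximum speed ≈ 23.9 km/h

a = μg = 0.75 × 9.8 = 7.350 m/s².
v²/(2a) = d ⇒ v = √(2 × 7.350 × 3) = √44.10 = 6.6408 m/s.
6.6408 m/s × 3.6 = 23.907 km/h.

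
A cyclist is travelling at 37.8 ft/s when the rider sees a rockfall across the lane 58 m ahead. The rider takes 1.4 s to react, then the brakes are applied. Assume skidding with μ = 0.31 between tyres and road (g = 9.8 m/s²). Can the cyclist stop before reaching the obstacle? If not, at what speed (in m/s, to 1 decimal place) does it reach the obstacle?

Yes — it stops about 20.0 m short of the obstacle, so it never reaches it

37.8 ft/s × 0.3048 = 11.5214 m/s.
a = μg = 0.31 × 9.8 = 3.038 m/s².
Reaction distance = 11.5214 × 1.4 = 16.130 m.
Braking distance = v²/(2a) = 132.743 / 6.076 = 21.847 m.
Total stopping distance = 16.130 + 21.847 = 37.977 m, vs 58 m available — it stops with 58 − 37.977 = 20.023 m to spare.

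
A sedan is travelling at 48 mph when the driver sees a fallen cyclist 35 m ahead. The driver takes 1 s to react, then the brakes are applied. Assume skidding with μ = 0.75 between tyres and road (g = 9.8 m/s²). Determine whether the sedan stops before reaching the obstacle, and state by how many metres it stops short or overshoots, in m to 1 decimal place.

No — it overshoots by 17.8 m

48 mph × 0.44704 = 21.4579 m/s.
a = μg = 0.75 × 9.8 = 7.350 m/s².
Reaction distance = 21.4579 × 1 = 21.458 m.
Braking distance = v²/(2a) = 460.441 / 14.700 = 31.323 m.
Total stopping distance = 21.458 + 31.323 = 52.781 m, vs 35 m available — it cannot stop in time and overshoots by 52.781 − 35 = 17.781 m.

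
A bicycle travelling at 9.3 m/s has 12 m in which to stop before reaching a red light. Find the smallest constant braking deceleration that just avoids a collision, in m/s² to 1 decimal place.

Required deceleration ≈ 3.6 m/s²

v² = 2a·d ⇒ a = v²/(2d) = 9.3000² / (2 × 12.000) = 86.490 / 24.000 = 3.6037 m/s².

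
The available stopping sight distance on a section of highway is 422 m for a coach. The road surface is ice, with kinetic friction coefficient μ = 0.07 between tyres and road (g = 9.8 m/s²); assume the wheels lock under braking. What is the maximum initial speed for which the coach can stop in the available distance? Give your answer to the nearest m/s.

a = μg = 0.07 × 9.8 = 0.686 m/s².
v²/(2a) = d ⇒ v = √(2 × 0.686 × 422) = √578.98 = 24.0620 m/s.

Maximum speed ≈ 24 m/s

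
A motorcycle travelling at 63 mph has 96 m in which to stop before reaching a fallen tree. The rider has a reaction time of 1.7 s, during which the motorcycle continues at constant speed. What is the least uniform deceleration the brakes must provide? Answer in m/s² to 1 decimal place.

63 mph × 0.44704 = 28.1635 m/s.
Distance covered during reaction = 28.1635 × 1.7 = 47.878 m.
Distance available for braking: 96 − 47.878 = 48.122 m.
v² = 2a·d ⇒ a = v²/(2d) = 28.1635² / (2 × 48.122) = 793.183 / 96.244 = 8.2414 m/s².

Required deceleration ≈ 8.2 m/s²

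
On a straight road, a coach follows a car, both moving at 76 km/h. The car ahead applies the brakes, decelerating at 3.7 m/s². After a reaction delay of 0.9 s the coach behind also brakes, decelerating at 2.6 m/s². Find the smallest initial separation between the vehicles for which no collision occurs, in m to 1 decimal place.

76 km/h ÷ 3.6 = 21.1111 m/s.
Leader travels v²/(2a_L) = 445.679 / 7.400 = 60.227 m before stopping.
Follower covers v·t_r = 21.1111 × 0.9 = 19.000 m while reacting, then v²/(2a_F) = 445.679 / 5.200 = 85.707 m while braking, for a total of 19.000 + 85.707 = 104.707 m.
Since a_F ≤ a_L and the follower starts braking later, the follower is never slower than the leader, so the closest approach is when both have stopped.
Minimum gap = 104.707 − 60.227 = 44.480 m.

Minimum gap ≈ 44.5 m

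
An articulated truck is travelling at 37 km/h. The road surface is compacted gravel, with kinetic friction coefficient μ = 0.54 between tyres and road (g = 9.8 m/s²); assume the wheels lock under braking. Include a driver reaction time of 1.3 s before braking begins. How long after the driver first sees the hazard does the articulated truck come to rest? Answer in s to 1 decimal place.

37 km/h ÷ 3.6 = 10.2778 m/s.
a = μg = 0.54 × 9.8 = 5.292 m/s².
Braking time = v/a = 10.2778 / 5.292 = 1.942 s.
Total = 1.3 + 1.942 = 3.242 s.

Total time ≈ 3.2 s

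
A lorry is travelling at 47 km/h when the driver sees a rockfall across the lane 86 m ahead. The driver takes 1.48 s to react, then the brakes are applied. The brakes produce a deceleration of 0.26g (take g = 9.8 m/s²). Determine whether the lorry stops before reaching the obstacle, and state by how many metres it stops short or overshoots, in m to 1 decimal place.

Yes — it stops 33.2 m short of the obstacle

47 km/h ÷ 3.6 = 13.0556 m/s.
a = 0.26 × 9.8 = 2.548 m/s².
Reaction distance = 13.0556 × 1.48 = 19.322 m.
Braking distance = v²/(2a) = 170.449 / 5.096 = 33.448 m.
Total stopping distance = 19.322 + 33.448 = 52.770 m, vs 86 m available — it stops with 86 − 52.770 = 33.230 m to spare.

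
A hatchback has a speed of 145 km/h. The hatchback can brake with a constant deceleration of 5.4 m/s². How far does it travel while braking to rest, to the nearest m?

Braking distance ≈ 150 m

145 km/h ÷ 3.6 = 40.2778 m/s.
Braking distance = v²/(2a) = 40.2778² / (2 × 5.400) = 1622.301 / 10.800 = 150.213 m.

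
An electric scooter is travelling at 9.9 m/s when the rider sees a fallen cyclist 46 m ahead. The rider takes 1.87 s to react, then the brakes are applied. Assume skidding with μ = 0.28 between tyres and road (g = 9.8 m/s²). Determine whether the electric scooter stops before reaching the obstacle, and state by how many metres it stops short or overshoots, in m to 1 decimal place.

a = μg = 0.28 × 9.8 = 2.744 m/s².
Reaction distance = 9.9000 × 1.87 = 18.513 m.
Braking distance = v²/(2a) = 98.010 / 5.488 = 17.859 m.
Total stopping distance = 18.513 + 17.859 = 36.372 m, vs 46 m available — it stops with 46 − 36.372 = 9.628 m to spare.

Yes — it stops 9.6 m short of the obstacle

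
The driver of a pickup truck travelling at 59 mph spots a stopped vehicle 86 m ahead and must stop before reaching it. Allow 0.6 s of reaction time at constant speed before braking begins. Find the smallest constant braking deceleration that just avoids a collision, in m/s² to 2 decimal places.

59 mph × 0.44704 = 26.3754 m/s.
Distance covered during reaction = 26.3754 × 0.6 = 15.825 m.
Distance available for braking: 86 − 15.825 = 70.175 m.
v² = 2a·d ⇒ a = v²/(2d) = 26.3754² / (2 × 70.175) = 695.662 / 140.350 = 4.9566 m/s².

Required deceleration ≈ 4.96 m/s²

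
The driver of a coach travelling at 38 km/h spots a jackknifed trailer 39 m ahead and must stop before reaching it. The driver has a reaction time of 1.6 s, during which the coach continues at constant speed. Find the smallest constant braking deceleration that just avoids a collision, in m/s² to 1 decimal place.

38 km/h ÷ 3.6 = 10.5556 m/s.
Distance covered during reaction = 10.5556 × 1.6 = 16.889 m.
Distance available for braking: 39 − 16.889 = 22.111 m.
v² = 2a·d ⇒ a = v²/(2d) = 10.5556² / (2 × 22.111) = 111.421 / 44.222 = 2.5196 m/s².

Required deceleration ≈ 2.5 m/s²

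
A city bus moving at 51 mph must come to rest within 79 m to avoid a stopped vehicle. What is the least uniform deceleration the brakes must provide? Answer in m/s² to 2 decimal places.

Required deceleration ≈ 3.29 m/s²

51 mph × 0.44704 = 22.7990 m/s.
v² = 2a·d ⇒ a = v²/(2d) = 22.7990² / (2 × 79.000) = 519.794 / 158.000 = 3.2898 m/s².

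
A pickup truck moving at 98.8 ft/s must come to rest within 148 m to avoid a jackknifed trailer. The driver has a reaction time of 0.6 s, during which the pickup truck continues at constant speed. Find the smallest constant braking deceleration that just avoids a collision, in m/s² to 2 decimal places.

Required deceleration ≈ 3.49 m/s²

98.8 ft/s × 0.3048 = 30.1142 m/s.
Distance covered during reaction = 30.1142 × 0.6 = 18.069 m.
Distance available for braking: 148 − 18.069 = 129.931 m.
v² = 2a·d ⇒ a = v²/(2d) = 30.1142² / (2 × 129.931) = 906.865 / 259.862 = 3.4898 m/s².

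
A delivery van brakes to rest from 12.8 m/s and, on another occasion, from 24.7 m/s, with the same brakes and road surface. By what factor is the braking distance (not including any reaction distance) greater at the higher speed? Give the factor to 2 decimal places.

Factor ≈ 3.72

Braking distance d = v²/(2a), so with a fixed, d ∝ v².
Factor = (24.7/12.8)² = 1.9297² = 3.7237.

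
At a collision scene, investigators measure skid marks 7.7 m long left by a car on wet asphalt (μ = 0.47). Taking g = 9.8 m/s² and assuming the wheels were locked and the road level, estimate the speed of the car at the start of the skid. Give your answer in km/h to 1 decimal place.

Deceleration a = μg = 0.47 × 9.8 = 4.606 m/s².
v = √(2a·d) = √(2 × 4.606 × 7.7) = √70.932 = 8.4221 m/s.
= 8.4221 × 3.6 = 30.320 km/h.

Initial speed ≈ 30.3 km/h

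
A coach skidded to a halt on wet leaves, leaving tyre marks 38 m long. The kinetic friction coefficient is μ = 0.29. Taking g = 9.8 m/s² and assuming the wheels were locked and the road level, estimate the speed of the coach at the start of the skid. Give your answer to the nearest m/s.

Initial speed ≈ 15 m/s

Deceleration a = μg = 0.29 × 9.8 = 2.842 m/s².
v = √(2a·d) = √(2 × 2.842 × 38) = √215.992 = 14.6967 m/s.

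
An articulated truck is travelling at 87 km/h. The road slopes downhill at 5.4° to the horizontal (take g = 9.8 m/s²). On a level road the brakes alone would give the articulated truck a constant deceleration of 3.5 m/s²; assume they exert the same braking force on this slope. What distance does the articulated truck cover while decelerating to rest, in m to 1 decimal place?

87 km/h ÷ 3.6 = 24.1667 m/s.
Gravity along the downhill slope reduces the braking deceleration: a_eff = 3.500 − 9.8·sin 5.4° = 3.500 − 0.922 = 2.578 m/s².
Braking distance = v²/(2a) = 24.1667² / (2 × 2.578) = 584.029 / 5.156 = 113.272 m.

Braking distance ≈ 113.3 m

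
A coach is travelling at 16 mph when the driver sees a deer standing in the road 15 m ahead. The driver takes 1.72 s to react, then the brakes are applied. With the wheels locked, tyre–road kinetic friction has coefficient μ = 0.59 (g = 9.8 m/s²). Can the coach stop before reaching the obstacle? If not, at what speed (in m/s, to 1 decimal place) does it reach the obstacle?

16 mph × 0.44704 = 7.1526 m/s.
a = μg = 0.59 × 9.8 = 5.782 m/s².
Reaction distance = 7.1526 × 1.72 = 12.302 m.
Braking distance needed to stop: v²/(2a) = 51.160 / 11.564 = 4.424 m, so total needed = 12.302 + 4.424 = 16.726 m > 15 m — it cannot stop.
Distance remaining when braking begins: 15 − 12.302 = 2.698 m.
v² = v₀² − 2a·d = 51.160 − 2 × 5.782 × 2.698 = 19.960 m²/s².
v = √19.960 = 4.468 m/s.

No — it strikes the obstacle at 4.5 m/s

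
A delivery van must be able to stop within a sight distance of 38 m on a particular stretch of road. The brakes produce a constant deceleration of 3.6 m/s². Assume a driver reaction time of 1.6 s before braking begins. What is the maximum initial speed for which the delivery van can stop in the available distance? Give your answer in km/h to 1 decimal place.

Stopping distance: v·t_r + v²/(2a) = 38 with t_r = 1.6 s and a = 3.600 m/s².
So v² + 11.520 v − 273.60 = 0.
Positive root: v = −a·t_r + √((a·t_r)² + 2a·d) = −5.760 + √(33.178 + 273.60) = 11.7551 m/s.
11.7551 m/s × 3.6 = 42.318 km/h.

Maximum speed ≈ 42.3 km/h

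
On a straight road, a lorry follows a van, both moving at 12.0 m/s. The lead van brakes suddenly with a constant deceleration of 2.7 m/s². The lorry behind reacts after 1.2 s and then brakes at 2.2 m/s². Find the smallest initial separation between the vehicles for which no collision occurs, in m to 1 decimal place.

Minimum gap ≈ 20.5 m

Leader travels v²/(2a_L) = 144.000 / 5.400 = 26.667 m before stopping.
Follower covers v·t_r = 12.0000 × 1.2 = 14.400 m while reacting, then v²/(2a_F) = 144.000 / 4.400 = 32.727 m while braking, for a total of 14.400 + 32.727 = 47.127 m.
Since a_F ≤ a_L and the follower starts braking later, the follower is never slower than the leader, so the closest approach is when both have stopped.
Minimum gap = 47.127 − 26.667 = 20.460 m.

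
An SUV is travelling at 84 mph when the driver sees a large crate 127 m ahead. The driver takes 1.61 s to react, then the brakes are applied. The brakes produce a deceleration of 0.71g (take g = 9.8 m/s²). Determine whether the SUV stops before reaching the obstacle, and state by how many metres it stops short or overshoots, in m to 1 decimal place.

No — it overshoots by 34.8 m

84 mph × 0.44704 = 37.5514 m/s.
a = 0.71 × 9.8 = 6.958 m/s².
Reaction distance = 37.5514 × 1.61 = 60.458 m.
Braking distance = v²/(2a) = 1410.108 / 13.916 = 101.330 m.
Total stopping distance = 60.458 + 101.330 = 161.788 m, vs 127 m available — it cannot stop in time and overshoots by 161.788 − 127 = 34.788 m.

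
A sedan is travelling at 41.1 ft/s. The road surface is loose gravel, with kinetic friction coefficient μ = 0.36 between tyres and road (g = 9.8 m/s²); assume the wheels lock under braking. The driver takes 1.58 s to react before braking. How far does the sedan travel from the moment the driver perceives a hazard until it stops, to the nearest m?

41.1 ft/s × 0.3048 = 12.5273 m/s.
a = μg = 0.36 × 9.8 = 3.528 m/s².
Reaction distance = v·t_r = 12.5273 × 1.58 = 19.793 m.
Braking distance = v²/(2a) = 12.5273² / (2 × 3.528) = 156.933 / 7.056 = 22.241 m.
Total = 19.793 + 22.241 = 42.034 m.

Total stopping distance ≈ 42 m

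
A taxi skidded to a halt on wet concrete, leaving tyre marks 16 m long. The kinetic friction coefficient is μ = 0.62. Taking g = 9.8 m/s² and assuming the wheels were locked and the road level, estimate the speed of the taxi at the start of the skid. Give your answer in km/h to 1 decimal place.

Deceleration a = μg = 0.62 × 9.8 = 6.076 m/s².
v = √(2a·d) = √(2 × 6.076 × 16) = √194.432 = 13.9439 m/s.
= 13.9439 × 3.6 = 50.198 km/h.

Initial speed ≈ 50.2 km/h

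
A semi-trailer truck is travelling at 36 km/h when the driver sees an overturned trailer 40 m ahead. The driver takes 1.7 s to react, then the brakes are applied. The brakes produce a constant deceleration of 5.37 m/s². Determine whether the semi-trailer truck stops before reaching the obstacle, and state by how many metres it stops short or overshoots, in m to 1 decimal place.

36 km/h ÷ 3.6 = 10.0000 m/s.
Reaction distance = 10.0000 × 1.7 = 17.000 m.
Braking distance = v²/(2a) = 100.000 / 10.740 = 9.311 m.
Total stopping distance = 17.000 + 9.311 = 26.311 m, vs 40 m available — it stops with 40 − 26.311 = 13.689 m to spare.

Yes — it stops 13.7 m short of the obstacle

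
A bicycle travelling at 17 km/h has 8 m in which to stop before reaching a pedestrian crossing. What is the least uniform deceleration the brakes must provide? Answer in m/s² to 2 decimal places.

17 km/h ÷ 3.6 = 4.7222 m/s.
v² = 2a·d ⇒ a = v²/(2d) = 4.7222² / (2 × 8.000) = 22.299 / 16.000 = 1.3937 m/s².

Required deceleration ≈ 1.39 m/s²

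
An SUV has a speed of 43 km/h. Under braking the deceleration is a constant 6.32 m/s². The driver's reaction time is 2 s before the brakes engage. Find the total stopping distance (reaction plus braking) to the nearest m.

Total stopping distance ≈ 35 m

43 km/h ÷ 3.6 = 11.9444 m/s.
Reaction distance = v·t_r = 11.9444 × 2 = 23.889 m.
Braking distance = v²/(2a) = 11.9444² / (2 × 6.320) = 142.669 / 12.640 = 11.287 m.
Total = 23.889 + 11.287 = 35.176 m.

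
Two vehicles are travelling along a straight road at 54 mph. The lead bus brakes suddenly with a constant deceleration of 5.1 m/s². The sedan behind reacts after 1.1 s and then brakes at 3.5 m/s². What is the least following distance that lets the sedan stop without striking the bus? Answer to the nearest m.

Minimum gap ≈ 53 m

54 mph × 0.44704 = 24.1402 m/s.
Leader travels v²/(2a_L) = 582.749 / 10.200 = 57.132 m before stopping.
Follower covers v·t_r = 24.1402 × 1.1 = 26.554 m while reacting, then v²/(2a_F) = 582.749 / 7.000 = 83.250 m while braking, for a total of 26.554 + 83.250 = 109.804 m.
Since a_F ≤ a_L and the follower starts braking later, the follower is never slower than the leader, so the closest approach is when both have stopped.
Minimum gap = 109.804 − 57.132 = 52.672 m.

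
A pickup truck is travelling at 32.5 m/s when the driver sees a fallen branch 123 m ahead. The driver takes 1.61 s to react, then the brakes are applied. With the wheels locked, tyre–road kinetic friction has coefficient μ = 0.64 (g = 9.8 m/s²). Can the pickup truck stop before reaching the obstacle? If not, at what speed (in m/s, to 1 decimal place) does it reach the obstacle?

a = μg = 0.64 × 9.8 = 6.272 m/s².
Reaction distance = 32.5000 × 1.61 = 52.325 m.
Braking distance needed to stop: v²/(2a) = 1056.250 / 12.544 = 84.204 m, so total needed = 52.325 + 84.204 = 136.529 m > 123 m — it cannot stop.
Distance remaining when braking begins: 123 − 52.325 = 70.675 m.
v² = v₀² − 2a·d = 1056.250 − 2 × 6.272 × 70.675 = 169.703 m²/s².
v = √169.703 = 13.027 m/s.

No — it strikes the obstacle at 13.0 m/s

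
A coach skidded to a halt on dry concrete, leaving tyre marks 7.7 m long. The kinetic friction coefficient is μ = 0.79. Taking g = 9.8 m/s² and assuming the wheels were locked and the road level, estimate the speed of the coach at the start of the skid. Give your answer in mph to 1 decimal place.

Deceleration a = μg = 0.79 × 9.8 = 7.742 m/s².
v = √(2a·d) = √(2 × 7.742 × 7.7) = √119.227 = 10.9191 m/s.
= 10.9191 ÷ 0.44704 = 24.425 mph.

Initial speed ≈ 24.4 mph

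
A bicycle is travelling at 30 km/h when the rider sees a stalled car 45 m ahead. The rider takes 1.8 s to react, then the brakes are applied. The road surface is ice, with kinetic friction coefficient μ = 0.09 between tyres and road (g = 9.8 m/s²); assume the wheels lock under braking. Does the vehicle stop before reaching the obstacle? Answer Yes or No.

No

30 km/h ÷ 3.6 = 8.3333 m/s.
a = μg = 0.09 × 9.8 = 0.882 m/s².
Reaction distance = 8.3333 × 1.8 = 15.000 m.
Braking distance = v²/(2a) = 69.444 / 1.764 = 39.367 m.
Total stopping distance = 15.000 + 39.367 = 54.367 m, vs 45 m available — it cannot stop in time and overshoots by 54.367 − 45 = 9.367 m.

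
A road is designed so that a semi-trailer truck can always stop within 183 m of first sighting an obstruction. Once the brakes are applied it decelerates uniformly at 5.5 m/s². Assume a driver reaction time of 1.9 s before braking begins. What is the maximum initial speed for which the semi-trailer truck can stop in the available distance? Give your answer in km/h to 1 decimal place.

Stopping distance: v·t_r + v²/(2a) = 183 with t_r = 1.9 s and a = 5.500 m/s².
So v² + 20.900 v − 2013.00 = 0.
Positive root: v = −a·t_r + √((a·t_r)² + 2a·d) = −10.450 + √(109.202 + 2013.00) = 35.6174 m/s.
35.6174 m/s × 3.6 = 128.223 km/h.

Maximum speed ≈ 128.2 km/h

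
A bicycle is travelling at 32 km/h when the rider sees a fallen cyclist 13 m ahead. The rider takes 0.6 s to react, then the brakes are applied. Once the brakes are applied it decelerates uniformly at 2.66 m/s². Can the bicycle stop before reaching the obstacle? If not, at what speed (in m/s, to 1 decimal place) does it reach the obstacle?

No — it strikes the obstacle at 6.2 m/s

32 km/h ÷ 3.6 = 8.8889 m/s.
Reaction distance = 8.8889 × 0.6 = 5.333 m.
Braking distance needed to stop: v²/(2a) = 79.013 / 5.320 = 14.852 m, so total needed = 5.333 + 14.852 = 20.185 m > 13 m — it cannot stop.
Distance remaining when braking begins: 13 − 5.333 = 7.667 m.
v² = v₀² − 2a·d = 79.013 − 2 × 2.660 × 7.667 = 38.225 m²/s².
v = √38.225 = 6.183 m/s.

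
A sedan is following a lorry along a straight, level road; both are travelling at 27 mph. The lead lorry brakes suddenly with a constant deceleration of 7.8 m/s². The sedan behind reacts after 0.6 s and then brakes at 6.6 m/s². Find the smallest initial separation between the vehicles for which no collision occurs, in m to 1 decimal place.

27 mph × 0.44704 = 12.0701 m/s.
Leader travels v²/(2a_L) = 145.687 / 15.600 = 9.339 m before stopping.
Follower covers v·t_r = 12.0701 × 0.6 = 7.242 m while reacting, then v²/(2a_F) = 145.687 / 13.200 = 11.037 m while braking, for a total of 7.242 + 11.037 = 18.279 m.
Since a_F ≤ a_L and the follower starts braking later, the follower is never slower than the leader, so the closest approach is when both have stopped.
Minimum gap = 18.279 − 9.339 = 8.940 m.

Minimum gap ≈ 8.9 m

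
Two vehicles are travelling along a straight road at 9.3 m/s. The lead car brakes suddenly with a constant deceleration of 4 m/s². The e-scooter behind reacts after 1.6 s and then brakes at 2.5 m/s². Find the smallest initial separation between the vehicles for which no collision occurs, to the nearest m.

Minimum gap ≈ 21 m

Leader travels v²/(2a_L) = 86.490 / 8.000 = 10.811 m before stopping.
Follower covers v·t_r = 9.3000 × 1.6 = 14.880 m while reacting, then v²/(2a_F) = 86.490 / 5.000 = 17.298 m while braking, for a total of 14.880 + 17.298 = 32.178 m.
Since a_F ≤ a_L and the follower starts braking later, the follower is never slower than the leader, so the closest approach is when both have stopped.
Minimum gap = 32.178 − 10.811 = 21.367 m.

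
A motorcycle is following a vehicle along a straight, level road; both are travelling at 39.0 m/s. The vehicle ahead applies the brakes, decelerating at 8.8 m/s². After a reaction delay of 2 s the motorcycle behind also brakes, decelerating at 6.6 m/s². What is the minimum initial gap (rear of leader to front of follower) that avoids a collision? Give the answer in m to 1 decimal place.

Minimum gap ≈ 106.8 m

Leader travels v²/(2a_L) = 1521.000 / 17.600 = 86.420 m before stopping.
Follower covers v·t_r = 39.0000 × 2 = 78.000 m while reacting, then v²/(2a_F) = 1521.000 / 13.200 = 115.227 m while braking, for a total of 78.000 + 115.227 = 193.227 m.
Since a_F ≤ a_L and the follower starts braking later, the follower is never slower than the leader, so the closest approach is when both have stopped.
Minimum gap = 193.227 − 86.420 = 106.807 m.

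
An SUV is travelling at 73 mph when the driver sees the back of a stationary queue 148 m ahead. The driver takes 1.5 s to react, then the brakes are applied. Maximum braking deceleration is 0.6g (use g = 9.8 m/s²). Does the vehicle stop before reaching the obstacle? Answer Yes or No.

Yes

73 mph × 0.44704 = 32.6339 m/s.
a = 0.6 × 9.8 = 5.880 m/s².
Reaction distance = 32.6339 × 1.5 = 48.951 m.
Braking distance = v²/(2a) = 1064.971 / 11.760 = 90.559 m.
Total stopping distance = 48.951 + 90.559 = 139.510 m, vs 148 m available — it stops with 148 − 139.510 = 8.490 m to spare.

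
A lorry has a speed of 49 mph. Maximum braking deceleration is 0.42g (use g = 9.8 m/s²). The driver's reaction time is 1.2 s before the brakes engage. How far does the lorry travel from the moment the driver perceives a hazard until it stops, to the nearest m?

49 mph × 0.44704 = 21.9050 m/s.
a = 0.42 × 9.8 = 4.116 m/s².
Reaction distance = v·t_r = 21.9050 × 1.2 = 26.286 m.
Braking distance = v²/(2a) = 21.9050² / (2 × 4.116) = 479.829 / 8.232 = 58.288 m.
Total = 26.286 + 58.288 = 84.574 m.

Total stopping distance ≈ 85 m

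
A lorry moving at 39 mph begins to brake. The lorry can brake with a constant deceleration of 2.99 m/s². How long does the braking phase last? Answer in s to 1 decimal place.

Braking time ≈ 5.8 s

39 mph × 0.44704 = 17.4346 m/s.
Braking time = v/a = 17.4346 / 2.990 = 5.831 s.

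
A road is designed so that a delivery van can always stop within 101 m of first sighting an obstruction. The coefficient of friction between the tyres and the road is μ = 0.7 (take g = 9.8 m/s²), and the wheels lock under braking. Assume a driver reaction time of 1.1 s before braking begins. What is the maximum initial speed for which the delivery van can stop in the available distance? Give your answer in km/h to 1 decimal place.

Maximum speed ≈ 109.6 km/h

a = μg = 0.7 × 9.8 = 6.860 m/s².
Stopping distance: v·t_r + v²/(2a) = 101 with t_r = 1.1 s and a = 6.860 m/s².
So v² + 15.092 v − 1385.72 = 0.
Positive root: v = −a·t_r + √((a·t_r)² + 2a·d) = −7.546 + √(56.942 + 1385.72) = 30.4364 m/s.
30.4364 m/s × 3.6 = 109.571 km/h.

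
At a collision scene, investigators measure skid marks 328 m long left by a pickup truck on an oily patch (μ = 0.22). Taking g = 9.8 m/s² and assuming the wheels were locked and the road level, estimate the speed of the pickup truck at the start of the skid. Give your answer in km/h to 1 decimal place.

Initial speed ≈ 135.4 km/h

Deceleration a = μg = 0.22 × 9.8 = 2.156 m/s².
v = √(2a·d) = √(2 × 2.156 × 328) = √1414.336 = 37.6077 m/s.
= 37.6077 × 3.6 = 135.388 km/h.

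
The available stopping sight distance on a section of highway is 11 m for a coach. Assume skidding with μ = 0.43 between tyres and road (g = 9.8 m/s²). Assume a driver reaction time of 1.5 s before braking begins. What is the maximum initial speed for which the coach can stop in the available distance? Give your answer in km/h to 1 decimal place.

a = μg = 0.43 × 9.8 = 4.214 m/s².
Stopping distance: v·t_r + v²/(2a) = 11 with t_r = 1.5 s and a = 4.214 m/s².
So v² + 12.642 v − 92.71 = 0.
Positive root: v = −a·t_r + √((a·t_r)² + 2a·d) = −6.321 + √(39.955 + 92.71) = 5.1970 m/s.
5.1970 m/s × 3.6 = 18.709 km/h.

Maximum speed ≈ 18.7 km/h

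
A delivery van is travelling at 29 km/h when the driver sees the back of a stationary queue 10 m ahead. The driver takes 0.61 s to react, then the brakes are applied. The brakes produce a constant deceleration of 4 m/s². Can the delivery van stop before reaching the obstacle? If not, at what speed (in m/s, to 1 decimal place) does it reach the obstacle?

29 km/h ÷ 3.6 = 8.0556 m/s.
Reaction distance = 8.0556 × 0.61 = 4.914 m.
Braking distance needed to stop: v²/(2a) = 64.893 / 8.000 = 8.112 m, so total needed = 4.914 + 8.112 = 13.026 m > 10 m — it cannot stop.
Distance remaining when braking begins: 10 − 4.914 = 5.086 m.
v² = v₀² − 2a·d = 64.893 − 2 × 4.000 × 5.086 = 24.205 m²/s².
v = √24.205 = 4.920 m/s.

No — it strikes the obstacle at 4.9 m/s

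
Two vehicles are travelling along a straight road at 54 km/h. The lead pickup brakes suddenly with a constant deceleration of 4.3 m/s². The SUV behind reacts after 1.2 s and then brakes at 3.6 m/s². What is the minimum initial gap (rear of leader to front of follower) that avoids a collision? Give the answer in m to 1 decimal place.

Minimum gap ≈ 23.1 m

54 km/h ÷ 3.6 = 15.0000 m/s.
Leader travels v²/(2a_L) = 225.000 / 8.600 = 26.163 m before stopping.
Follower covers v·t_r = 15.0000 × 1.2 = 18.000 m while reacting, then v²/(2a_F) = 225.000 / 7.200 = 31.250 m while braking, for a total of 18.000 + 31.250 = 49.250 m.
Since a_F ≤ a_L and the follower starts braking later, the follower is never slower than the leader, so the closest approach is when both have stopped.
Minimum gap = 49.250 − 26.163 = 23.087 m.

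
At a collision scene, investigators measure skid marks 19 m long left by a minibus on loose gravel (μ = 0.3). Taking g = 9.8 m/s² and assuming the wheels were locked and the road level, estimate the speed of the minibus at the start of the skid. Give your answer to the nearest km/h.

Initial speed ≈ 38 km/h

Deceleration a = μg = 0.3 × 9.8 = 2.940 m/s².
v = √(2a·d) = √(2 × 2.940 × 19) = √111.720 = 10.5698 m/s.
= 10.5698 × 3.6 = 38.051 km/h.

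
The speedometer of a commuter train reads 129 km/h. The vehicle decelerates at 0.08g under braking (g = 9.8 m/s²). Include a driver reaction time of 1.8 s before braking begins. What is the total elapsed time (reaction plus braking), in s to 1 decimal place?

Total time ≈ 47.5 s

129 km/h ÷ 3.6 = 35.8333 m/s.
a = 0.08 × 9.8 = 0.784 m/s².
Braking time = v/a = 35.8333 / 0.784 = 45.706 s.
Total = 1.8 + 45.706 = 47.506 s.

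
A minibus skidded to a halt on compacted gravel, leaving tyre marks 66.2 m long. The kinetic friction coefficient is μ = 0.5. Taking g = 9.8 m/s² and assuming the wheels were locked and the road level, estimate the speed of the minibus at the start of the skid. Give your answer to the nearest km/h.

Initial speed ≈ 92 km/h

Deceleration a = μg = 0.5 × 9.8 = 4.900 m/s².
v = √(2a·d) = √(2 × 4.900 × 66.2) = √648.760 = 25.4708 m/s.
= 25.4708 × 3.6 = 91.695 km/h.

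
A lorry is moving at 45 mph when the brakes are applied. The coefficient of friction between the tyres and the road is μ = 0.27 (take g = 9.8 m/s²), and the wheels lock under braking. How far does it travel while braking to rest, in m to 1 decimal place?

45 mph × 0.44704 = 20.1168 m/s.
a = μg = 0.27 × 9.8 = 2.646 m/s².
Braking distance = v²/(2a) = 20.1168² / (2 × 2.646) = 404.686 / 5.292 = 76.471 m.

Braking distance ≈ 76.5 m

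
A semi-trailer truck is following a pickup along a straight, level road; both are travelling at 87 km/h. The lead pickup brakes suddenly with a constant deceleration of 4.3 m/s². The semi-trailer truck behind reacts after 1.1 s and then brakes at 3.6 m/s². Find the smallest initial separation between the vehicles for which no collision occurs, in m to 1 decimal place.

Minimum gap ≈ 39.8 m

87 km/h ÷ 3.6 = 24.1667 m/s.
Leader travels v²/(2a_L) = 584.029 / 8.600 = 67.910 m before stopping.
Follower covers v·t_r = 24.1667 × 1.1 = 26.583 m while reacting, then v²/(2a_F) = 584.029 / 7.200 = 81.115 m while braking, for a total of 26.583 + 81.115 = 107.698 m.
Since a_F ≤ a_L and the follower starts braking later, the follower is never slower than the leader, so the closest approach is when both have stopped.
Minimum gap = 107.698 − 67.910 = 39.788 m.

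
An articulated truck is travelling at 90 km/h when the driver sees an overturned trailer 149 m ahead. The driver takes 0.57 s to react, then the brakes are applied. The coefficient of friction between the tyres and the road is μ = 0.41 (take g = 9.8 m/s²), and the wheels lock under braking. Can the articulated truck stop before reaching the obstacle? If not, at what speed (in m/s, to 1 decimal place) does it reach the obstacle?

90 km/h ÷ 3.6 = 25.0000 m/s.
a = μg = 0.41 × 9.8 = 4.018 m/s².
Reaction distance = 25.0000 × 0.57 = 14.250 m.
Braking distance = v²/(2a) = 625.000 / 8.036 = 77.775 m.
Total stopping distance = 14.250 + 77.775 = 92.025 m, vs 149 m available — it stops with 149 − 92.025 = 56.975 m to spare.

Yes — it stops about 57.0 m short of the obstacle, so it never reaches it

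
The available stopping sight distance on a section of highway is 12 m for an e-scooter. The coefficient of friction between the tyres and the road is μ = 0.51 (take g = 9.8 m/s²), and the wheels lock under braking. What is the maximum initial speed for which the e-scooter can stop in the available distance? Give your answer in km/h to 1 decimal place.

Maximum speed ≈ 39.4 km/h

a = μg = 0.51 × 9.8 = 4.998 m/s².
v²/(2a) = d ⇒ v = √(2 × 4.998 × 12) = √119.95 = 10.9522 m/s.
10.9522 m/s × 3.6 = 39.428 km/h.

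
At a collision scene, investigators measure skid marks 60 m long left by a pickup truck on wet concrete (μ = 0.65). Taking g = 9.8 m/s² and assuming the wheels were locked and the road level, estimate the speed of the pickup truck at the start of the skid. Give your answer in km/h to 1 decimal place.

Deceleration a = μg = 0.65 × 9.8 = 6.370 m/s².
v = √(2a·d) = √(2 × 6.370 × 60) = √764.400 = 27.6478 m/s.
= 27.6478 × 3.6 = 99.532 km/h.

Initial speed ≈ 99.5 km/h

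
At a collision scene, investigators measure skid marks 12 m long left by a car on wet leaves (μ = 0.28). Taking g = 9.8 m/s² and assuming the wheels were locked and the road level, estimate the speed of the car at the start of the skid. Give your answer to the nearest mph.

Initial speed ≈ 18 mph

Deceleration a = μg = 0.28 × 9.8 = 2.744 m/s².
v = √(2a·d) = √(2 × 2.744 × 12) = √65.856 = 8.1152 m/s.
= 8.1152 ÷ 0.44704 = 18.153 mph.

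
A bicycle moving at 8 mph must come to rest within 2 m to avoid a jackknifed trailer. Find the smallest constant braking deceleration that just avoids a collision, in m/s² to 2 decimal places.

Required deceleration ≈ 3.20 m/s²

8 mph × 0.44704 = 3.5763 m/s.
v² = 2a·d ⇒ a = v²/(2d) = 3.5763² / (2 × 2.000) = 12.790 / 4.000 = 3.1975 m/s².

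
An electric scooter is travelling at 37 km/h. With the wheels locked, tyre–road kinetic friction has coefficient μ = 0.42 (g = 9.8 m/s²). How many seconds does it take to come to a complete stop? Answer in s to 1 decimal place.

Braking time ≈ 2.5 s

37 km/h ÷ 3.6 = 10.2778 m/s.
a = μg = 0.42 × 9.8 = 4.116 m/s².
Braking time = v/a = 10.2778 / 4.116 = 2.497 s.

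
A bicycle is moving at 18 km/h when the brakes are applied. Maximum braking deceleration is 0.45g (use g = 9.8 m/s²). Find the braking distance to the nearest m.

Braking distance ≈ 3 m

18 km/h ÷ 3.6 = 5.0000 m/s.
a = 0.45 × 9.8 = 4.410 m/s².
Braking distance = v²/(2a) = 5.0000² / (2 × 4.410) = 25.000 / 8.820 = 2.834 m.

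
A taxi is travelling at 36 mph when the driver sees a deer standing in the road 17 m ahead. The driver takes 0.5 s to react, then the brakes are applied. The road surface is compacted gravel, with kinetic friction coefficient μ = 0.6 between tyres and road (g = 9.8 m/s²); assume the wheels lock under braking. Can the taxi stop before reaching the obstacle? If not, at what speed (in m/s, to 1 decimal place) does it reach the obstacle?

No — it strikes the obstacle at 12.4 m/s

36 mph × 0.44704 = 16.0934 m/s.
a = μg = 0.6 × 9.8 = 5.880 m/s².
Reaction distance = 16.0934 × 0.5 = 8.047 m.
Braking distance needed to stop: v²/(2a) = 258.998 / 11.760 = 22.024 m, so total needed = 8.047 + 22.024 = 30.071 m > 17 m — it cannot stop.
Distance remaining when braking begins: 17 − 8.047 = 8.953 m.
v² = v₀² − 2a·d = 258.998 − 2 × 5.880 × 8.953 = 153.711 m²/s².
v = √153.711 = 12.398 m/s.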